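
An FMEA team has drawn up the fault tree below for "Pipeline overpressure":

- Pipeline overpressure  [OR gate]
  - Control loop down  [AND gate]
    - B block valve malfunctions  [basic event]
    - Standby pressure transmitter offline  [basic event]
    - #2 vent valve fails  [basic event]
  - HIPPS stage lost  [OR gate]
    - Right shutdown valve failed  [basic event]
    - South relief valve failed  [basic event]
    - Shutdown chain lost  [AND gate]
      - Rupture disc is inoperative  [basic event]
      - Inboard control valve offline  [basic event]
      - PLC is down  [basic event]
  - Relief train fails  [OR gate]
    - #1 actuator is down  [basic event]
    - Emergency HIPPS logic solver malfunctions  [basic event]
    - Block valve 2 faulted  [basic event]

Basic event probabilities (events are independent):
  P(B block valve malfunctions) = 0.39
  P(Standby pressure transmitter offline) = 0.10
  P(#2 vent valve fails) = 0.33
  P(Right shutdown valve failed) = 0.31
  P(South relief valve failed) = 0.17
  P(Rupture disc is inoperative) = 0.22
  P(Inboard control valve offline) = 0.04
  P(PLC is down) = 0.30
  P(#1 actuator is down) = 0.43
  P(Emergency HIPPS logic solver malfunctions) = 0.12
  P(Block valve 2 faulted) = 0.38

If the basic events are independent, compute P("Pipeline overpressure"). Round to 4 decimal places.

P(Control loop down) [AND] = 0.39 × 0.10 × 0.33 = 0.012870
P(Shutdown chain lost) [AND] = 0.22 × 0.04 × 0.30 = 0.002640
P(HIPPS stage lost) [OR] = 1 − (1−0.31) × (1−0.17) × (1−0.002640) = 0.428812
P(Relief train fails) [OR] = 1 − (1−0.43) × (1−0.12) × (1−0.38) = 0.689008
P(Pipeline overpressure) [OR] = 1 − (1−0.012870) × (1−0.428812) × (1−0.689008) = 0.824651
Rounded to 4 decimal places: P(Pipeline overpressure) ≈ 0.8247.

0.8247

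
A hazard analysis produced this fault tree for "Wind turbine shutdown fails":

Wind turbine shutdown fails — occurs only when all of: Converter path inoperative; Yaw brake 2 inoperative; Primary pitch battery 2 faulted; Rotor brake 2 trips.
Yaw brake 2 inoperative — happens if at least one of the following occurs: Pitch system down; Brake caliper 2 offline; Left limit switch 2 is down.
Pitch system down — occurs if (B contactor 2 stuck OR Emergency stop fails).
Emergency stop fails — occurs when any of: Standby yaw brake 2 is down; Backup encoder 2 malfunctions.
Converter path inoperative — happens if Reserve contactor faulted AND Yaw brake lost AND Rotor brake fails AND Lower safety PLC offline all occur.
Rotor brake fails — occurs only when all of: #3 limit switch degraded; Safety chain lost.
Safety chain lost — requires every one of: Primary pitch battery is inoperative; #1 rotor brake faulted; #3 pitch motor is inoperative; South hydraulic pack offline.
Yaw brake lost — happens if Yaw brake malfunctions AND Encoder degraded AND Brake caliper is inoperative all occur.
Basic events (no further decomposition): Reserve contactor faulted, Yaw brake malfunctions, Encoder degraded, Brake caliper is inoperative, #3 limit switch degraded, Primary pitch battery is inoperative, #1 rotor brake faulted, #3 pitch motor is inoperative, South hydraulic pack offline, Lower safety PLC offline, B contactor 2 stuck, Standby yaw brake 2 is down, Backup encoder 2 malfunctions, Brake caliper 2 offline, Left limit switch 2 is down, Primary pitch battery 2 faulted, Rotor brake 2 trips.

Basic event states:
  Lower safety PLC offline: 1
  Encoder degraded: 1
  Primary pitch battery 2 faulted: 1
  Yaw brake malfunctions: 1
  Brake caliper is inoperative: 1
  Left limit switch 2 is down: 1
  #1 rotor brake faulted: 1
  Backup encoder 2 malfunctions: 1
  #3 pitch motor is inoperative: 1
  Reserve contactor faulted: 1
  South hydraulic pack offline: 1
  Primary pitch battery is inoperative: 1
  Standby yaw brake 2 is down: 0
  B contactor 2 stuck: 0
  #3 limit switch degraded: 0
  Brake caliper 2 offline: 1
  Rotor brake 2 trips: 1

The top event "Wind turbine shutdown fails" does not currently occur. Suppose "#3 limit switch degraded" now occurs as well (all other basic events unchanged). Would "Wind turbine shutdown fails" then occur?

Yes

Counterfactual: set "#3 limit switch degraded" to occurred.
Yaw brake lost [AND]: Yaw brake malfunctions=occurs, Encoder degraded=occurs, Brake caliper is inoperative=occurs → all inputs occur → occurs.
Safety chain lost [AND]: Primary pitch battery is inoperative=occurs, #1 rotor brake faulted=occurs, #3 pitch motor is inoperative=occurs, South hydraulic pack offline=occurs → all inputs occur → occurs.
Rotor brake fails [AND]: #3 limit switch degraded=occurs, Safety chain lost=occurs → all inputs occur → occurs.
Converter path inoperative [AND]: Reserve contactor faulted=occurs, Yaw brake lost=occurs, Rotor brake fails=occurs, Lower safety PLC offline=occurs → all inputs occur → occurs.
Emergency stop fails [OR]: Standby yaw brake 2 is down=not, Backup encoder 2 malfunctions=occurs → at least one input occurs → occurs.
Pitch system down [OR]: B contactor 2 stuck=not, Emergency stop fails=occurs → at least one input occurs → occurs.
Yaw brake 2 inoperative [OR]: Pitch system down=occurs, Brake caliper 2 offline=occurs, Left limit switch 2 is down=occurs → at least one input occurs → occurs.
Wind turbine shutdown fails [AND]: Converter path inoperative=occurs, Yaw brake 2 inoperative=occurs, Primary pitch battery 2 faulted=occurs, Rotor brake 2 trips=occurs → all inputs occur → occurs.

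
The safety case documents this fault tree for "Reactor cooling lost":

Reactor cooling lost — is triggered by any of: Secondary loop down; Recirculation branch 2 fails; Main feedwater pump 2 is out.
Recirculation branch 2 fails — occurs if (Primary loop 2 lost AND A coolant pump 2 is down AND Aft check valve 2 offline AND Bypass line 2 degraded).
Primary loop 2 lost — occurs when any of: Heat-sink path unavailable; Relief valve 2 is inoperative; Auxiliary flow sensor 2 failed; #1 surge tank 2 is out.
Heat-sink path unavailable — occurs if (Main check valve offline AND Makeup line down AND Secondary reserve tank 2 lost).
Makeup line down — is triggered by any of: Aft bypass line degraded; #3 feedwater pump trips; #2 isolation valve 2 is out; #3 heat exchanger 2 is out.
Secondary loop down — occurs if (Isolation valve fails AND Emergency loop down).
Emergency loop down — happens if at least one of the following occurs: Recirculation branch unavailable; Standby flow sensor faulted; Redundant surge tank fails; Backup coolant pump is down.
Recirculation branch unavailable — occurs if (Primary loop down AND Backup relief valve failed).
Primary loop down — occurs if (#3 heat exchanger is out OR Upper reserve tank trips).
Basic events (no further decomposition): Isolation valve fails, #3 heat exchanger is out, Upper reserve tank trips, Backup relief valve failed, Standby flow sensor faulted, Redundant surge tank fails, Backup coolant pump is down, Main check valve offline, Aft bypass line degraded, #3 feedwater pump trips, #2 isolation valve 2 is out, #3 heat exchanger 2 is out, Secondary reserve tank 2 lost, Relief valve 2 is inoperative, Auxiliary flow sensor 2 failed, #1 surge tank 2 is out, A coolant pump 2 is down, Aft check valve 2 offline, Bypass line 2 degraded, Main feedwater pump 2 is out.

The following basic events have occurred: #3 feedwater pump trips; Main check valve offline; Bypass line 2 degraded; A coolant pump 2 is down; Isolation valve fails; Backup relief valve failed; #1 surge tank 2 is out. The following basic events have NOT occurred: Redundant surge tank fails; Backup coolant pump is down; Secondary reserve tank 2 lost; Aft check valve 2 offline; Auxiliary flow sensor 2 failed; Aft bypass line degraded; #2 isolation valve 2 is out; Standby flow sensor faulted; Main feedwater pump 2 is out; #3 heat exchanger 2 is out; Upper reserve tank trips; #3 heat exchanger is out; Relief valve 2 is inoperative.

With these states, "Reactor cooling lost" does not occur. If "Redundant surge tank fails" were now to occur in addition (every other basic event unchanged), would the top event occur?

Yes

Counterfactual: set "Redundant surge tank fails" to occurred.
Primary loop down [OR]: #3 heat exchanger is out=not, Upper reserve tank trips=not → no input occurs → does not occur.
Recirculation branch unavailable [AND]: Primary loop down=not, Backup relief valve failed=occurs → not all inputs occur → does not occur.
Emergency loop down [OR]: Recirculation branch unavailable=not, Standby flow sensor faulted=not, Redundant surge tank fails=occurs, Backup coolant pump is down=not → at least one input occurs → occurs.
Secondary loop down [AND]: Isolation valve fails=occurs, Emergency loop down=occurs → all inputs occur → occurs.
Makeup line down [OR]: Aft bypass line degraded=not, #3 feedwater pump trips=occurs, #2 isolation valve 2 is out=not, #3 heat exchanger 2 is out=not → at least one input occurs → occurs.
Heat-sink path unavailable [AND]: Main check valve offline=occurs, Makeup line down=occurs, Secondary reserve tank 2 lost=not → not all inputs occur → does not occur.
Primary loop 2 lost [OR]: Heat-sink path unavailable=not, Relief valve 2 is inoperative=not, Auxiliary flow sensor 2 failed=not, #1 surge tank 2 is out=occurs → at least one input occurs → occurs.
Recirculation branch 2 fails [AND]: Primary loop 2 lost=occurs, A coolant pump 2 is down=occurs, Aft check valve 2 offline=not, Bypass line 2 degraded=occurs → not all inputs occur → does not occur.
Reactor cooling lost [OR]: Secondary loop down=occurs, Recirculation branch 2 fails=not, Main feedwater pump 2 is out=not → at least one input occurs → occurs.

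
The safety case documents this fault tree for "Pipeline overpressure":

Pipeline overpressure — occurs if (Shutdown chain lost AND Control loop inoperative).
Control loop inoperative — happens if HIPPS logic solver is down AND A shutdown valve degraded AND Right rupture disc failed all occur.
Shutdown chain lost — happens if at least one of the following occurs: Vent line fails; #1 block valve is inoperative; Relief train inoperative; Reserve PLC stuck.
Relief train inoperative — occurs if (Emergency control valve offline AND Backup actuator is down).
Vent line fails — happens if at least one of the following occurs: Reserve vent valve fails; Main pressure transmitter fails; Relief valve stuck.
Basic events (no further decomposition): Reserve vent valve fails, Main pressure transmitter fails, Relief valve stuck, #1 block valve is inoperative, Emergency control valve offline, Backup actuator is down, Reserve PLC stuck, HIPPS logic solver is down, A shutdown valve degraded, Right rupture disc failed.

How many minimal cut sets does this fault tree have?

6

Vent line fails [OR]: union of children's cut sets → 3 cut set(s).
Relief train inoperative [AND]: one cut set from each child combined → 1 × 1 = 1 cut set(s).
Shutdown chain lost [OR]: union of children's cut sets → 6 cut set(s).
Control loop inoperative [AND]: one cut set from each child combined → 1 × 1 × 1 = 1 cut set(s).
Pipeline overpressure [AND]: one cut set from each child combined → 6 × 1 = 6 cut set(s).
Minimal cut sets: {A shutdown valve degraded, HIPPS logic solver is down, Reserve vent valve fails, Right rupture disc failed}; {A shutdown valve degraded, HIPPS logic solver is down, Main pressure transmitter fails, Right rupture disc failed}; {A shutdown valve degraded, HIPPS logic solver is down, Relief valve stuck, Right rupture disc failed}; {#1 block valve is inoperative, A shutdown valve degraded, HIPPS logic solver is down, Right rupture disc failed}; {A shutdown valve degraded, Backup actuator is down, Emergency control valve offline, HIPPS logic solver is down, Right rupture disc failed}; {A shutdown valve degraded, HIPPS logic solver is down, Reserve PLC stuck, Right rupture disc failed}.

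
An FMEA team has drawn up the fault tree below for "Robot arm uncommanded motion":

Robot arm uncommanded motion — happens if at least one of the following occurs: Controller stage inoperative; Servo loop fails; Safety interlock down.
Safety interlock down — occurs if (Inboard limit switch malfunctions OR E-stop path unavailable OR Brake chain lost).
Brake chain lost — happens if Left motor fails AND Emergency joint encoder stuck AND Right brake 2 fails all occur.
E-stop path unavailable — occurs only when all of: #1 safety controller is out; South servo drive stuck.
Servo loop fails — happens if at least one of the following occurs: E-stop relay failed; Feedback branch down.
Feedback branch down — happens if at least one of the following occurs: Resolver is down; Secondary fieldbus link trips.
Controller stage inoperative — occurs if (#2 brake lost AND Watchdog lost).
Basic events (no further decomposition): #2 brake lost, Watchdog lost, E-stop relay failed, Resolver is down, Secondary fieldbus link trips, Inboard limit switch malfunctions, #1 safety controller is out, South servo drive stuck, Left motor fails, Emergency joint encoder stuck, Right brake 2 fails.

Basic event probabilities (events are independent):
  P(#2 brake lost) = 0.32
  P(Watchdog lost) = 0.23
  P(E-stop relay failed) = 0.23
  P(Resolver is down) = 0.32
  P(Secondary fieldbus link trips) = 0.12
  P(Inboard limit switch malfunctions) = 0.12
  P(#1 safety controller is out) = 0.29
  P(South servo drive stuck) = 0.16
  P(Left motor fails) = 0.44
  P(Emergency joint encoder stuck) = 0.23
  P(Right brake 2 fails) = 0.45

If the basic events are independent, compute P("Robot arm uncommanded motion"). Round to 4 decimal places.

0.6581

P(Controller stage inoperative) [AND] = 0.32 × 0.23 = 0.073600
P(Feedback branch down) [OR] = 1 − (1−0.32) × (1−0.12) = 0.401600
P(Servo loop fails) [OR] = 1 − (1−0.23) × (1−0.401600) = 0.539232
P(E-stop path unavailable) [AND] = 0.29 × 0.16 = 0.046400
P(Brake chain lost) [AND] = 0.44 × 0.23 × 0.45 = 0.045540
P(Safety interlock down) [OR] = 1 − (1−0.12) × (1−0.046400) × (1−0.045540) = 0.199048
P(Robot arm uncommanded motion) [OR] = 1 − (1−0.073600) × (1−0.539232) × (1−0.199048) = 0.658109
Rounded to 4 decimal places: P(Robot arm uncommanded motion) ≈ 0.6581.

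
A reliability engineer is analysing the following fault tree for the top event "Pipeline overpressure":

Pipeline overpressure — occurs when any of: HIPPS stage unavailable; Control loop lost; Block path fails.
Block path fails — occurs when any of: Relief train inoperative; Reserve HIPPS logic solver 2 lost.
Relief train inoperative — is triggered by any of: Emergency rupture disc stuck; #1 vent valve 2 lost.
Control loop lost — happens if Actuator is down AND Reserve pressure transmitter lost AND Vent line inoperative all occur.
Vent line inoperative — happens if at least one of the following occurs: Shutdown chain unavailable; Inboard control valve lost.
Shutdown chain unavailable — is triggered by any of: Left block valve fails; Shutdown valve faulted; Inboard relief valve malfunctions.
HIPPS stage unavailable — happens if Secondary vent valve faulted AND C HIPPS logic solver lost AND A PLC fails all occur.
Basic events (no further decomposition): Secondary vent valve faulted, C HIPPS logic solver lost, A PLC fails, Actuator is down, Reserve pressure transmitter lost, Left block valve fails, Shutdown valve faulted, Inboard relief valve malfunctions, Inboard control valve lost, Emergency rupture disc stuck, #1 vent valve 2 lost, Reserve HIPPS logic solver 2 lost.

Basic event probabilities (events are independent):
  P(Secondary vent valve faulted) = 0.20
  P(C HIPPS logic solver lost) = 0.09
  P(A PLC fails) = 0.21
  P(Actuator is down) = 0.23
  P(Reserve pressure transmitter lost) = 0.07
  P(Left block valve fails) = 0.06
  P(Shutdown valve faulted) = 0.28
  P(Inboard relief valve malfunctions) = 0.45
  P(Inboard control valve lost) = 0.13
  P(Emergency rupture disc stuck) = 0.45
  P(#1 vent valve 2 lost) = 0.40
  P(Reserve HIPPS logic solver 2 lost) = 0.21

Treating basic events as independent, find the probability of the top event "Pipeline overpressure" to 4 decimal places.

P(HIPPS stage unavailable) [AND] = 0.20 × 0.09 × 0.21 = 0.003780
P(Shutdown chain unavailable) [OR] = 1 − (1−0.06) × (1−0.28) × (1−0.45) = 0.627760
P(Vent line inoperative) [OR] = 1 − (1−0.627760) × (1−0.13) = 0.676151
P(Control loop lost) [AND] = 0.23 × 0.07 × 0.676151 = 0.010886
P(Relief train inoperative) [OR] = 1 − (1−0.45) × (1−0.40) = 0.670000
P(Block path fails) [OR] = 1 − (1−0.670000) × (1−0.21) = 0.739300
P(Pipeline overpressure) [OR] = 1 − (1−0.003780) × (1−0.010886) × (1−0.739300) = 0.743113
Rounded to 4 decimal places: P(Pipeline overpressure) ≈ 0.7431.

0.7431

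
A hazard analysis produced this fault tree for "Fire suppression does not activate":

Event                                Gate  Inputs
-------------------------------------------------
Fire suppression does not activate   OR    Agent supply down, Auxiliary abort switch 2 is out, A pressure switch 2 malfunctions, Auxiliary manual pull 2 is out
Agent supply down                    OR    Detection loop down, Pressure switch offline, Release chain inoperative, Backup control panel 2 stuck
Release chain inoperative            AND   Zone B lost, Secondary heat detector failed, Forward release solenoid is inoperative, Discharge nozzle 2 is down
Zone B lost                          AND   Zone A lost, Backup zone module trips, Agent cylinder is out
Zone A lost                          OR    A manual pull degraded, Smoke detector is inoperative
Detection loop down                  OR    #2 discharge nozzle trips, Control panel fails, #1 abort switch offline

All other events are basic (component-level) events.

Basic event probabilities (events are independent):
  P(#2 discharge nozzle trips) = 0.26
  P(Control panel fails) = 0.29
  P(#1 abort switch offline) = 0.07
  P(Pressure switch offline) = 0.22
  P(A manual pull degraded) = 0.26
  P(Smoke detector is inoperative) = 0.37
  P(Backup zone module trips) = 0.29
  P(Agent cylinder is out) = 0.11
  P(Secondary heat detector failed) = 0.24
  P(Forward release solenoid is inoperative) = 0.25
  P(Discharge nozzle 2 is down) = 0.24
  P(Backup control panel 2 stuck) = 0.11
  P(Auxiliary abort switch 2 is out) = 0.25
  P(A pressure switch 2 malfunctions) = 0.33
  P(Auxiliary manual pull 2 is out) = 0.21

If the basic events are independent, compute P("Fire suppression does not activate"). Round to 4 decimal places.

0.8654

P(Detection loop down) [OR] = 1 − (1−0.26) × (1−0.29) × (1−0.07) = 0.511378
P(Zone A lost) [OR] = 1 − (1−0.26) × (1−0.37) = 0.533800
P(Zone B lost) [AND] = 0.533800 × 0.29 × 0.11 = 0.017028
P(Release chain inoperative) [AND] = 0.017028 × 0.24 × 0.25 × 0.24 = 0.000245
P(Agent supply down) [OR] = 1 − (1−0.511378) × (1−0.22) × (1−0.000245) × (1−0.11) = 0.660882
P(Fire suppression does not activate) [OR] = 1 − (1−0.660882) × (1−0.25) × (1−0.33) × (1−0.21) = 0.865379
Rounded to 4 decimal places: P(Fire suppression does not activate) ≈ 0.8654.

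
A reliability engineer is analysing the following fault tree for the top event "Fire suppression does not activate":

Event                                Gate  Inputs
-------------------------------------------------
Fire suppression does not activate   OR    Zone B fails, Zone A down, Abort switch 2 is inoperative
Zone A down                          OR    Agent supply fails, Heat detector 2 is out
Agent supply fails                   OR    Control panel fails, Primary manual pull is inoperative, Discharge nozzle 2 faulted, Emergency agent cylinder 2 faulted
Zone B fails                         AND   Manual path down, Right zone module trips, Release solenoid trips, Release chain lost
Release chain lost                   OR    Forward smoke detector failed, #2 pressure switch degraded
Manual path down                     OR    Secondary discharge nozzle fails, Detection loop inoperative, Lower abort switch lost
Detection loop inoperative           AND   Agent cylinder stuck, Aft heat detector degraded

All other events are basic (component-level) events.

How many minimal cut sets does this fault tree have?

12

Detection loop inoperative [AND]: one cut set from each child combined → 1 × 1 = 1 cut set(s).
Manual path down [OR]: union of children's cut sets → 3 cut set(s).
Release chain lost [OR]: union of children's cut sets → 2 cut set(s).
Zone B fails [AND]: one cut set from each child combined → 3 × 1 × 1 × 2 = 6 cut set(s).
Agent supply fails [OR]: union of children's cut sets → 4 cut set(s).
Zone A down [OR]: union of children's cut sets → 5 cut set(s).
Fire suppression does not activate [OR]: union of children's cut sets → 12 cut set(s).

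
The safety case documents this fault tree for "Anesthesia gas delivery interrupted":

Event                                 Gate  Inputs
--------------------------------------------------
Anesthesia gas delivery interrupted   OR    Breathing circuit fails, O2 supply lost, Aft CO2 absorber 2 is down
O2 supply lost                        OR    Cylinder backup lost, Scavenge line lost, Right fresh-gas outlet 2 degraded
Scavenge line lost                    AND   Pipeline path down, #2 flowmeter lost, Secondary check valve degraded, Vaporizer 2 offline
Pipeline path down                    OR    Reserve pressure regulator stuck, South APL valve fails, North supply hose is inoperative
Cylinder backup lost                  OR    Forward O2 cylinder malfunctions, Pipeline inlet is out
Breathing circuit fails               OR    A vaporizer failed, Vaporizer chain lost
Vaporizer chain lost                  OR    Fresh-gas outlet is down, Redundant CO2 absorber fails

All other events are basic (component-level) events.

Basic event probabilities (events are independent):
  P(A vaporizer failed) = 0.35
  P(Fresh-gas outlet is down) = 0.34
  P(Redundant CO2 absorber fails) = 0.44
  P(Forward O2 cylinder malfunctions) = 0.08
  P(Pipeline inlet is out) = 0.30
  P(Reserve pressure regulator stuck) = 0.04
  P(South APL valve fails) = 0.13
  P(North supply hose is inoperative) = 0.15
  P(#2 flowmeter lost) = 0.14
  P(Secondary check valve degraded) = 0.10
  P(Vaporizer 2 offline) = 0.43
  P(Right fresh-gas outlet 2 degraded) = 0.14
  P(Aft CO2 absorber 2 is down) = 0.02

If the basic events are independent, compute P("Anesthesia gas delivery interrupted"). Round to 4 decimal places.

P(Vaporizer chain lost) [OR] = 1 − (1−0.34) × (1−0.44) = 0.630400
P(Breathing circuit fails) [OR] = 1 − (1−0.35) × (1−0.630400) = 0.759760
P(Cylinder backup lost) [OR] = 1 − (1−0.08) × (1−0.30) = 0.356000
P(Pipeline path down) [OR] = 1 − (1−0.04) × (1−0.13) × (1−0.15) = 0.290080
P(Scavenge line lost) [AND] = 0.290080 × 0.14 × 0.10 × 0.43 = 0.001746
P(O2 supply lost) [OR] = 1 − (1−0.356000) × (1−0.001746) × (1−0.14) = 0.447127
P(Anesthesia gas delivery interrupted) [OR] = 1 − (1−0.759760) × (1−0.447127) × (1−0.02) = 0.869834
Rounded to 4 decimal places: P(Anesthesia gas delivery interrupted) ≈ 0.8698.

0.8698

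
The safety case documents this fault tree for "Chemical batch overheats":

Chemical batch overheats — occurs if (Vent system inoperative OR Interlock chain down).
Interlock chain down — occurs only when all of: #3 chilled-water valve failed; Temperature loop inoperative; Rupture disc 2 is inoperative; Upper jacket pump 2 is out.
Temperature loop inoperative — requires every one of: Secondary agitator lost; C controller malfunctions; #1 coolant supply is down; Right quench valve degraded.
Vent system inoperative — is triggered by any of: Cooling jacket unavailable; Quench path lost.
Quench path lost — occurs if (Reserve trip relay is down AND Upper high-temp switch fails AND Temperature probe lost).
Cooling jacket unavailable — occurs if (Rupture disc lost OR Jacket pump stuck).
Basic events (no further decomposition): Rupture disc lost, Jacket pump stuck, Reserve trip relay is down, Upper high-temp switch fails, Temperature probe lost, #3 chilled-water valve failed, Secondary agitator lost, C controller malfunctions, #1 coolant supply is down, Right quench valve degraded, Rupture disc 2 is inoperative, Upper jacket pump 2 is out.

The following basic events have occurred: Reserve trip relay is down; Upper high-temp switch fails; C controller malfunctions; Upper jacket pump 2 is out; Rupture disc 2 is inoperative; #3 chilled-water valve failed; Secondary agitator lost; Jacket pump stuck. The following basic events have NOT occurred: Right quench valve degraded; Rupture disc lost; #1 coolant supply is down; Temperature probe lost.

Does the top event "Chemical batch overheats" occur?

Yes

Cooling jacket unavailable [OR]: Rupture disc lost=not, Jacket pump stuck=occurs → at least one input occurs → occurs.
Quench path lost [AND]: Reserve trip relay is down=occurs, Upper high-temp switch fails=occurs, Temperature probe lost=not → not all inputs occur → does not occur.
Vent system inoperative [OR]: Cooling jacket unavailable=occurs, Quench path lost=not → at least one input occurs → occurs.
Temperature loop inoperative [AND]: Secondary agitator lost=occurs, C controller malfunctions=occurs, #1 coolant supply is down=not, Right quench valve degraded=not → not all inputs occur → does not occur.
Interlock chain down [AND]: #3 chilled-water valve failed=occurs, Temperature loop inoperative=not, Rupture disc 2 is inoperative=occurs, Upper jacket pump 2 is out=occurs → not all inputs occur → does not occur.
Chemical batch overheats [OR]: Vent system inoperative=occurs, Interlock chain down=not → at least one input occurs → occurs.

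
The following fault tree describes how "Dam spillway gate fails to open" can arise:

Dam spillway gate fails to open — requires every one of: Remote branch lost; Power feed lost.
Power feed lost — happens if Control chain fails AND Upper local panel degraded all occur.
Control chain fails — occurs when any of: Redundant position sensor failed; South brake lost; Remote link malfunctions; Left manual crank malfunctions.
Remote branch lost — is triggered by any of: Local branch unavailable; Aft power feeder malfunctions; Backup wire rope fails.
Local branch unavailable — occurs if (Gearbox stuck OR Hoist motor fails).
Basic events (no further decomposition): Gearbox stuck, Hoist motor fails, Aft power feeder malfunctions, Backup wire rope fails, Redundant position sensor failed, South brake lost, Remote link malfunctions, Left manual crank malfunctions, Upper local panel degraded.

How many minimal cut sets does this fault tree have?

Local branch unavailable [OR]: union of children's cut sets → 2 cut set(s).
Remote branch lost [OR]: union of children's cut sets → 4 cut set(s).
Control chain fails [OR]: union of children's cut sets → 4 cut set(s).
Power feed lost [AND]: one cut set from each child combined → 4 × 1 = 4 cut set(s).
Dam spillway gate fails to open [AND]: one cut set from each child combined → 4 × 4 = 16 cut set(s).

16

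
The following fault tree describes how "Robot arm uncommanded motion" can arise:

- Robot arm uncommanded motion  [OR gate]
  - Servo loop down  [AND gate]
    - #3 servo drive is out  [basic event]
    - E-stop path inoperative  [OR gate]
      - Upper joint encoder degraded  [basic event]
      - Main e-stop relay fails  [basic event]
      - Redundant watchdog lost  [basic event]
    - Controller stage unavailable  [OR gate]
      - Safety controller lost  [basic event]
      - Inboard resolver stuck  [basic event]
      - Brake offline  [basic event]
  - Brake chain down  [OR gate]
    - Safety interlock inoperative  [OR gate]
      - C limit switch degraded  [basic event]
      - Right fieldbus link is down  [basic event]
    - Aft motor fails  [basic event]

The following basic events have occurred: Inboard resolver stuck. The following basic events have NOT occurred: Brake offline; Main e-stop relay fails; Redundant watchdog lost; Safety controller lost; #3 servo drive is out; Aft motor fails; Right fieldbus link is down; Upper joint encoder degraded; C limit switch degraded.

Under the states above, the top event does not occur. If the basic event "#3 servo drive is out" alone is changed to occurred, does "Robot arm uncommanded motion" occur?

Counterfactual: set "#3 servo drive is out" to occurred.
E-stop path inoperative [OR]: Upper joint encoder degraded=not, Main e-stop relay fails=not, Redundant watchdog lost=not → no input occurs → does not occur.
Controller stage unavailable [OR]: Safety controller lost=not, Inboard resolver stuck=occurs, Brake offline=not → at least one input occurs → occurs.
Servo loop down [AND]: #3 servo drive is out=occurs, E-stop path inoperative=not, Controller stage unavailable=occurs → not all inputs occur → does not occur.
Safety interlock inoperative [OR]: C limit switch degraded=not, Right fieldbus link is down=not → no input occurs → does not occur.
Brake chain down [OR]: Safety interlock inoperative=not, Aft motor fails=not → no input occurs → does not occur.
Robot arm uncommanded motion [OR]: Servo loop down=not, Brake chain down=not → no input occurs → does not occur.

No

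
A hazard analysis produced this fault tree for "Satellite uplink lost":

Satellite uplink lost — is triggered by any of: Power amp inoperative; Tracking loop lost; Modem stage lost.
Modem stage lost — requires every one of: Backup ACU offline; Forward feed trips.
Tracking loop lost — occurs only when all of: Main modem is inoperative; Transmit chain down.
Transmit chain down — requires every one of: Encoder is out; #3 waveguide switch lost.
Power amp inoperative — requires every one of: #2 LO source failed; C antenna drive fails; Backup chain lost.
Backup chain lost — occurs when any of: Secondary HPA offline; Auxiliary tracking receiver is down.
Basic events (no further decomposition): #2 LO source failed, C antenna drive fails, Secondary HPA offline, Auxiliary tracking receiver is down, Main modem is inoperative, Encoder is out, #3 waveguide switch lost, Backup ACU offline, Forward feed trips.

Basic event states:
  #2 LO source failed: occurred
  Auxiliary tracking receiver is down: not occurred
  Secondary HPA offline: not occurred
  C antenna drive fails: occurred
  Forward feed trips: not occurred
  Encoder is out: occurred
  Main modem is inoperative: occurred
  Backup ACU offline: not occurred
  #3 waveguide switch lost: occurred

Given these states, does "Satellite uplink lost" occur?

Backup chain lost [OR]: Secondary HPA offline=not, Auxiliary tracking receiver is down=not → no input occurs → does not occur.
Power amp inoperative [AND]: #2 LO source failed=occurs, C antenna drive fails=occurs, Backup chain lost=not → not all inputs occur → does not occur.
Transmit chain down [AND]: Encoder is out=occurs, #3 waveguide switch lost=occurs → all inputs occur → occurs.
Tracking loop lost [AND]: Main modem is inoperative=occurs, Transmit chain down=occurs → all inputs occur → occurs.
Modem stage lost [AND]: Backup ACU offline=not, Forward feed trips=not → not all inputs occur → does not occur.
Satellite uplink lost [OR]: Power amp inoperative=not, Tracking loop lost=occurs, Modem stage lost=not → at least one input occurs → occurs.

Yes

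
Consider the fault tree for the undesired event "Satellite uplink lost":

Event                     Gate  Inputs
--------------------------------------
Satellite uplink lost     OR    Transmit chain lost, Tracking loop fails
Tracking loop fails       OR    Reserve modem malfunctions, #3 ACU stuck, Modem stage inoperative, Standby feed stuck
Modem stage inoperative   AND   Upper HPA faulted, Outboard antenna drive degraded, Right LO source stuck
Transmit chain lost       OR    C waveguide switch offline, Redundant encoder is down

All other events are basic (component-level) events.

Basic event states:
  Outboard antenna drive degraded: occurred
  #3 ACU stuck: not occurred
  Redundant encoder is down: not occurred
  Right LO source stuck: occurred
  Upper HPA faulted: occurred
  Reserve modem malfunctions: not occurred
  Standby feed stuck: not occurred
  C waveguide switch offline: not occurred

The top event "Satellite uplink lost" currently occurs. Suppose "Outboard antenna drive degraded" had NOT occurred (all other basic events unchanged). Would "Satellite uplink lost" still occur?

Counterfactual: set "Outboard antenna drive degraded" to not occurred.
Transmit chain lost [OR]: C waveguide switch offline=not, Redundant encoder is down=not → no input occurs → does not occur.
Modem stage inoperative [AND]: Upper HPA faulted=occurs, Outboard antenna drive degraded=not, Right LO source stuck=occurs → not all inputs occur → does not occur.
Tracking loop fails [OR]: Reserve modem malfunctions=not, #3 ACU stuck=not, Modem stage inoperative=not, Standby feed stuck=not → no input occurs → does not occur.
Satellite uplink lost [OR]: Transmit chain lost=not, Tracking loop fails=not → no input occurs → does not occur.

No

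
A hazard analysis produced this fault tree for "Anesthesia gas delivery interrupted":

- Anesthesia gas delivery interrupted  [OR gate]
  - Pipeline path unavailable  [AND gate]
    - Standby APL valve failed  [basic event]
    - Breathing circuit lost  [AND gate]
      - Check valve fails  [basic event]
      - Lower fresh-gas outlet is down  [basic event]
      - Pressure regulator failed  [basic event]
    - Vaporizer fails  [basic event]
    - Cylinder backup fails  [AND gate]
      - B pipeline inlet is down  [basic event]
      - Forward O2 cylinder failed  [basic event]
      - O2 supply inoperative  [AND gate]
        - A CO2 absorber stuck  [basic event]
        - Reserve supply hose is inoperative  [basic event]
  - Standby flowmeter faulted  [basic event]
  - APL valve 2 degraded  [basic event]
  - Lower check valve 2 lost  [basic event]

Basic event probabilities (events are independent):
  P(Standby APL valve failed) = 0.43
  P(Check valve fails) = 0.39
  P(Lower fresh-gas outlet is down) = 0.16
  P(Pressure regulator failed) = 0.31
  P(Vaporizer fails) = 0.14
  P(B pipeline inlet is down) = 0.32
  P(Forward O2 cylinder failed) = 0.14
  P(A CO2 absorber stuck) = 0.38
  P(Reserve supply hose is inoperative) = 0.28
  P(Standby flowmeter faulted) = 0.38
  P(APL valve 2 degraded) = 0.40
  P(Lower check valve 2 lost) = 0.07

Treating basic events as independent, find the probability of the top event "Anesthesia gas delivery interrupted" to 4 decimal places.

P(Breathing circuit lost) [AND] = 0.39 × 0.16 × 0.31 = 0.019344
P(O2 supply inoperative) [AND] = 0.38 × 0.28 = 0.106400
P(Cylinder backup fails) [AND] = 0.32 × 0.14 × 0.106400 = 0.004767
P(Pipeline path unavailable) [AND] = 0.43 × 0.019344 × 0.14 × 0.004767 = 0.000006
P(Anesthesia gas delivery interrupted) [OR] = 1 − (1−0.000006) × (1−0.38) × (1−0.40) × (1−0.07) = 0.654042
Rounded to 4 decimal places: P(Anesthesia gas delivery interrupted) ≈ 0.6540.

0.6540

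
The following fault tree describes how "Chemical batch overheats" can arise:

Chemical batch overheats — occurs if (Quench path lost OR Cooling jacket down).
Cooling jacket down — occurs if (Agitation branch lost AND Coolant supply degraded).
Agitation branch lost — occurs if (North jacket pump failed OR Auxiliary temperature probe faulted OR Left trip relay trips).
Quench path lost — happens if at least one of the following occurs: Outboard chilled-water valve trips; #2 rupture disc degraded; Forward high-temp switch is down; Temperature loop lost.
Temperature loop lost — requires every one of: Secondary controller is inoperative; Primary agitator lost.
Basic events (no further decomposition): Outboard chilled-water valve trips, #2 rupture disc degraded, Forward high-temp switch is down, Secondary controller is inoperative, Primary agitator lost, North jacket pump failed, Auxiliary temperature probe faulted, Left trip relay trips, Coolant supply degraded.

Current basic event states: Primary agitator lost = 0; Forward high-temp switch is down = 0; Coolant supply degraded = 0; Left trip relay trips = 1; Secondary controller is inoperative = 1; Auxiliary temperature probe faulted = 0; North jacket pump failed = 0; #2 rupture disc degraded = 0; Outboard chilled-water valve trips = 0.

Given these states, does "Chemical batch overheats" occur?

Temperature loop lost [AND]: Secondary controller is inoperative=occurs, Primary agitator lost=not → not all inputs occur → does not occur.
Quench path lost [OR]: Outboard chilled-water valve trips=not, #2 rupture disc degraded=not, Forward high-temp switch is down=not, Temperature loop lost=not → no input occurs → does not occur.
Agitation branch lost [OR]: North jacket pump failed=not, Auxiliary temperature probe faulted=not, Left trip relay trips=occurs → at least one input occurs → occurs.
Cooling jacket down [AND]: Agitation branch lost=occurs, Coolant supply degraded=not → not all inputs occur → does not occur.
Chemical batch overheats [OR]: Quench path lost=not, Cooling jacket down=not → no input occurs → does not occur.

No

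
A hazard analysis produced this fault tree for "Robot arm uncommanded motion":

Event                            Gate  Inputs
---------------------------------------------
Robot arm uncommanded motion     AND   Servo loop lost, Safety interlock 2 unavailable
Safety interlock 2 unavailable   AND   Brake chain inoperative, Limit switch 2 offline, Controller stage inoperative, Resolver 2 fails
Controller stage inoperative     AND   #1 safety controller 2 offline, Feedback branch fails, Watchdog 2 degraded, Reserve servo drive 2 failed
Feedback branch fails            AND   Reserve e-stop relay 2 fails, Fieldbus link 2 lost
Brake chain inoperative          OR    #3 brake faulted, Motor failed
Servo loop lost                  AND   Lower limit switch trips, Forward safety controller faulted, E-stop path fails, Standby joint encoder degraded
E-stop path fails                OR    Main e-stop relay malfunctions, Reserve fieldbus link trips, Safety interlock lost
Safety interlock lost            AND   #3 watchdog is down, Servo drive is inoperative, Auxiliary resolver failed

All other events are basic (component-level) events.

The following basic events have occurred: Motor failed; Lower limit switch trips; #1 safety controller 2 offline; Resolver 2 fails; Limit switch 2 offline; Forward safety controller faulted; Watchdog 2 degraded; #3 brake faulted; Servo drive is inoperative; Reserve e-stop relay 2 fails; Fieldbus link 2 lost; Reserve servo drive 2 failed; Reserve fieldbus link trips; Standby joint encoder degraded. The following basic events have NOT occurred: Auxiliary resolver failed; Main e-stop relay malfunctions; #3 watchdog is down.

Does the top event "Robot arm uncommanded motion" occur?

Yes

Safety interlock lost [AND]: #3 watchdog is down=not, Servo drive is inoperative=occurs, Auxiliary resolver failed=not → not all inputs occur → does not occur.
E-stop path fails [OR]: Main e-stop relay malfunctions=not, Reserve fieldbus link trips=occurs, Safety interlock lost=not → at least one input occurs → occurs.
Servo loop lost [AND]: Lower limit switch trips=occurs, Forward safety controller faulted=occurs, E-stop path fails=occurs, Standby joint encoder degraded=occurs → all inputs occur → occurs.
Brake chain inoperative [OR]: #3 brake faulted=occurs, Motor failed=occurs → at least one input occurs → occurs.
Feedback branch fails [AND]: Reserve e-stop relay 2 fails=occurs, Fieldbus link 2 lost=occurs → all inputs occur → occurs.
Controller stage inoperative [AND]: #1 safety controller 2 offline=occurs, Feedback branch fails=occurs, Watchdog 2 degraded=occurs, Reserve servo drive 2 failed=occurs → all inputs occur → occurs.
Safety interlock 2 unavailable [AND]: Brake chain inoperative=occurs, Limit switch 2 offline=occurs, Controller stage inoperative=occurs, Resolver 2 fails=occurs → all inputs occur → occurs.
Robot arm uncommanded motion [AND]: Servo loop lost=occurs, Safety interlock 2 unavailable=occurs → all inputs occur → occurs.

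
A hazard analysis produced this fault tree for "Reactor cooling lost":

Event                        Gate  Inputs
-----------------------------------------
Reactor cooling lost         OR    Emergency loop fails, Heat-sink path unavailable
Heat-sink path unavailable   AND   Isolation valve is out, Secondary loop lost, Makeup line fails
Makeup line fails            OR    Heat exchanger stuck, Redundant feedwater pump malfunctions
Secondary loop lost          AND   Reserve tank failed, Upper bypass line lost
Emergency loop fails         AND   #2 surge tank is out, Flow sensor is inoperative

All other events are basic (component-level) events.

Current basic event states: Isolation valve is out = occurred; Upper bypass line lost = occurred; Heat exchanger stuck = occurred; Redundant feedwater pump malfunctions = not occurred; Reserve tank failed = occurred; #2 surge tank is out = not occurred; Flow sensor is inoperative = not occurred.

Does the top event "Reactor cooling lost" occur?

Emergency loop fails [AND]: #2 surge tank is out=not, Flow sensor is inoperative=not → not all inputs occur → does not occur.
Secondary loop lost [AND]: Reserve tank failed=occurs, Upper bypass line lost=occurs → all inputs occur → occurs.
Makeup line fails [OR]: Heat exchanger stuck=occurs, Redundant feedwater pump malfunctions=not → at least one input occurs → occurs.
Heat-sink path unavailable [AND]: Isolation valve is out=occurs, Secondary loop lost=occurs, Makeup line fails=occurs → all inputs occur → occurs.
Reactor cooling lost [OR]: Emergency loop fails=not, Heat-sink path unavailable=occurs → at least one input occurs → occurs.

Yes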